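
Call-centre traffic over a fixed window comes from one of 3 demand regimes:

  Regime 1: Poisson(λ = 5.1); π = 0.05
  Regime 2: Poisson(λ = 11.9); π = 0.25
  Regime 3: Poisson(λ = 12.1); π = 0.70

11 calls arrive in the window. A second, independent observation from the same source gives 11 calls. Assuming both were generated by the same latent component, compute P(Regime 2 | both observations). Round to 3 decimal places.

0.270

The responsibility of component k is w_k f_k(x) divided by Σ_j w_j f_j(x).
Since both observations come from the same component, the likelihood for component k is f_k(x₁)·f_k(x₂).
  L_1 = [0.00927287] × [0.00927287] = 8.59862e-05
  L_2 = [0.115281] × [0.115281] = 0.0132896
  L_3 = [0.113376] × [0.113376] = 0.0128541
Multiply by the mixture weights:
  w_1·L_1 = 0.05 × 8.59862e-05 = 4.29931e-06
  w_2·L_2 = 0.25 × 0.0132896 = 0.00332241
  w_3·L_3 = 0.70 × 0.0128541 = 0.00899784
Evidence: 4.29931e-06 + 0.00332241 + 0.00899784 = 0.0123245
P(Regime 2 | data) ≈ 0.270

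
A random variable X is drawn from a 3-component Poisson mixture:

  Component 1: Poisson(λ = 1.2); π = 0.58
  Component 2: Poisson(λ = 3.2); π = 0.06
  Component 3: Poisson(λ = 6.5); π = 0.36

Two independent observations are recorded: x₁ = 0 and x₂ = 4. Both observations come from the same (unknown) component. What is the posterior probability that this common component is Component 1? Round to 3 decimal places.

P(component k | x) = w_k·f_k(x) / marginal(x), where marginal(x) = Σ_j w_j·f_j(x).
Since both observations come from the same component, the likelihood for component k is f_k(x₁)·f_k(x₂).
  L_1 = [0.301194] × [0.0260232] = 0.00783803
  L_2 = [0.0407622] × [0.178093] = 0.00725945
  L_3 = [0.00150344] × [0.111822] = 0.000168118
Unnormalised posteriors:
  w_1·L_1 = 0.58 × 0.00783803 = 0.00454606
  w_2·L_2 = 0.06 × 0.00725945 = 0.000435567
  w_3·L_3 = 0.36 × 0.000168118 = 6.05224e-05
Sum: 0.00454606 + 0.000435567 + 6.05224e-05 = 0.00504215
Responsibility of Component 1: 0.00454606 / 0.00504215 ≈ 0.902

0.902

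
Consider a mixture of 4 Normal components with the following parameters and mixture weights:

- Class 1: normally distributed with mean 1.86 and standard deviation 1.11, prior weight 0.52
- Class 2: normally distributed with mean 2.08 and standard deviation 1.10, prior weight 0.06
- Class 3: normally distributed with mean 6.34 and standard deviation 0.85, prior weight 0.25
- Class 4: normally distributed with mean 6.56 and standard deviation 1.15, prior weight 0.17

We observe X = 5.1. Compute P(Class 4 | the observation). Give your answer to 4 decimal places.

The responsibility of component k is π_k f_k(x) divided by Σ_j π_j f_j(x).
Normal densities:
  L_1 = (1/(1.11·√(2π)))·exp(−(5.1−1.86)²/(2·1.11²)) = 0.359407·exp(-4.26004) = 0.00507544
  L_2 = (1/(1.10·√(2π)))·exp(−(5.1−2.08)²/(2·1.10²)) = 0.362675·exp(-3.76876) = 0.00837077
  L_3 = (1/(0.85·√(2π)))·exp(−(5.1−6.34)²/(2·0.85²)) = 0.469344·exp(-1.06408) = 0.161944
  L_4 = (1/(1.15·√(2π)))·exp(−(5.1−6.56)²/(2·1.15²)) = 0.346906·exp(-0.80590) = 0.154958
Weight by the priors:
  π_1·L_1 = 0.52 × 0.00507544 = 0.00263923
  π_2·L_2 = 0.06 × 0.00837077 = 0.000502246
  π_3·L_3 = 0.25 × 0.161944 = 0.0404861
  π_4·L_4 = 0.17 × 0.154958 = 0.0263429
Evidence: 0.00263923 + 0.000502246 + 0.0404861 + 0.0263429 = 0.0699705
So the posterior for Class 4 is 0.0263429 / 0.0699705 ≈ 0.3765.

0.3765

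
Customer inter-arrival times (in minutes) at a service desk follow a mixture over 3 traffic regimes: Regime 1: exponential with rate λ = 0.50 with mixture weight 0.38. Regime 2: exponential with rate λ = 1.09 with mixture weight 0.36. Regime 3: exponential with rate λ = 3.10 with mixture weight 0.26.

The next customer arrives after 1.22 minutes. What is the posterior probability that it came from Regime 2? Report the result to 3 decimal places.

By Bayes' theorem, P(k | x) = w_k f_k(x) / Σ_j w_j f_j(x).
Exponential densities:
  L_1 = 0.50·e^(−0.50·1.22) = 0.50·e^(−0.6100) = 0.271675
  L_2 = 1.09·e^(−1.09·1.22) = 1.09·e^(−1.3298) = 0.288338
  L_3 = 3.10·e^(−3.10·1.22) = 3.10·e^(−3.7820) = 0.070609
Weight by the priors:
  w_1·L_1 = 0.38 × 0.271675 = 0.103237
  w_2·L_2 = 0.36 × 0.288338 = 0.103802
  w_3·L_3 = 0.26 × 0.070609 = 0.0183583
Normaliser: 0.103237 + 0.103802 + 0.0183583 = 0.225397
Responsibility of Regime 2: 0.103802 / 0.225397 ≈ 0.461

0.461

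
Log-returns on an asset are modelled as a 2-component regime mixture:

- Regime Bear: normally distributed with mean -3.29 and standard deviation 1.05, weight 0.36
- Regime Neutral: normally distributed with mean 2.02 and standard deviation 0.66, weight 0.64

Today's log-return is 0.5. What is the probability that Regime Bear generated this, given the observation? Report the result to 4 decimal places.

Apply Bayes' rule: the posterior for each component is proportional to its prior times its likelihood at x.
Evaluate each component's likelihood at the observed value:
  L_Bear = (1/(1.05·√(2π)))·exp(−(0.5−-3.29)²/(2·1.05²)) = 0.379945·exp(-6.51433) = 0.000563096
  L_Neutral = (1/(0.66·√(2π)))·exp(−(0.5−2.02)²/(2·0.66²)) = 0.604458·exp(-2.65197) = 0.0426215
Unnormalised posteriors:
  P(Z=Bear)·L_Bear = 0.36 × 0.000563096 = 0.000202715
  P(Z=Neutral)·L_Neutral = 0.64 × 0.0426215 = 0.0272777
Denominator: 0.000202715 + 0.0272777 = 0.0274804
Responsibility of Regime Bear: 0.000202715 / 0.0274804 ≈ 0.0074

0.0074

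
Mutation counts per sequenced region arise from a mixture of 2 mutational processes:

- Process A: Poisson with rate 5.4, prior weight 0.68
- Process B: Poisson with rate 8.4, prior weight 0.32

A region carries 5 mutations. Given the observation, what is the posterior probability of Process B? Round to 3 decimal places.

The responsibility of component k is π_k f_k(x) divided by Σ_j π_j f_j(x).
Poisson probabilities:
  p_A = e^(−5.4)·5.4^5/5! = 0.172821
  p_B = e^(−8.4)·8.4^5/5! = 0.0783685
Prior × likelihood for each component:
  π_A·p_A = 0.68 × 0.172821 = 0.117519
  π_B·p_B = 0.32 × 0.0783685 = 0.0250779
Normaliser: 0.117519 + 0.0250779 = 0.142596
So the posterior for Process B is 0.0250779 / 0.142596 ≈ 0.176.

0.176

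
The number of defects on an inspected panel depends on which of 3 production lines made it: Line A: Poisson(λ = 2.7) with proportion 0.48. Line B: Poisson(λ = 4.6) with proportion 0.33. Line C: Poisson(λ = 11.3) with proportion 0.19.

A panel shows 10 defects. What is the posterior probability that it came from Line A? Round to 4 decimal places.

0.0070

By Bayes' theorem, P(k | x) = w_k f_k(x) / Σ_j w_j f_j(x).
Evaluate each component's likelihood at the observed value:
  p_A = e^(−2.7)·2.7^10/10! = 0.000381311
  p_B = e^(−4.6)·4.6^10/10! = 0.0117506
  p_C = e^(−11.3)·11.3^10/10! = 0.115743
Prior × likelihood for each component:
  w_A·p_A = 0.48 × 0.000381311 = 0.000183029
  w_B·p_B = 0.33 × 0.0117506 = 0.0038777
  w_C·p_C = 0.19 × 0.115743 = 0.0219911
Sum: 0.000183029 + 0.0038777 + 0.0219911 = 0.0260519
P(Line A | data) ≈ 0.0070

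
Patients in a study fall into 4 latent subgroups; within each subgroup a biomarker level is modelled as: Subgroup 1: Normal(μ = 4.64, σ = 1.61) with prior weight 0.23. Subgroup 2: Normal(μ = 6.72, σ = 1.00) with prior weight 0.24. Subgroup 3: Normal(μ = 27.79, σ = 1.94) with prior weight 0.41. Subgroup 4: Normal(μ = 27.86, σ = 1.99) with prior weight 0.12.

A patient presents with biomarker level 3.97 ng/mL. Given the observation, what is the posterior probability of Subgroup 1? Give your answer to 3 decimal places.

The responsibility of component k is π_k f_k(x) divided by Σ_j π_j f_j(x).
Normal densities:
  p_1 = (1/(1.61·√(2π)))·exp(−(3.97−4.64)²/(2·1.61²)) = 0.247790·exp(-0.08659) = 0.227237
  p_2 = (1/(1.00·√(2π)))·exp(−(3.97−6.72)²/(2·1.00²)) = 0.398942·exp(-3.78125) = 0.00909356
  p_3 = (1/(1.94·√(2π)))·exp(−(3.97−27.79)²/(2·1.94²)) = 0.205640·exp(-75.37895) = 3.77093e-34
  p_4 = (1/(1.99·√(2π)))·exp(−(3.97−27.86)²/(2·1.99²)) = 0.200474·exp(-72.06031) = 1.01545e-32
Multiply by the mixture weights:
  π_1·p_1 = 0.23 × 0.227237 = 0.0522645
  π_2·p_2 = 0.24 × 0.00909356 = 0.00218246
  π_3·p_3 = 0.41 × 3.77093e-34 = 1.54608e-34
  π_4·p_4 = 0.12 × 1.01545e-32 = 1.21854e-33
Evidence: 0.0522645 + 0.00218246 + 1.54608e-34 + 1.21854e-33 = 0.0544469
P(Subgroup 1 | the observation) ≈ 0.960

0.960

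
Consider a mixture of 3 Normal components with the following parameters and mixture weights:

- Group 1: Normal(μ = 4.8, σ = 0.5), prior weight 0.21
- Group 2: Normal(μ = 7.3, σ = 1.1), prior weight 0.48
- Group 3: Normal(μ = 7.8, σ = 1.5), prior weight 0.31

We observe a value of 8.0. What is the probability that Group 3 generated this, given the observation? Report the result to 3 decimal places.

Apply Bayes' rule: the posterior for each component is proportional to its prior times its likelihood at x.
Component likelihoods at x = 8.0:
  L_1 = (1/(0.5·√(2π)))·exp(−(8.0−4.8)²/(2·0.5²)) = 0.797885·exp(-20.48000) = 1.01763e-09
  L_2 = (1/(1.1·√(2π)))·exp(−(8.0−7.3)²/(2·1.1²)) = 0.362675·exp(-0.20248) = 0.296198
  L_3 = (1/(1.5·√(2π)))·exp(−(8.0−7.8)²/(2·1.5²)) = 0.265962·exp(-0.00889) = 0.263608
Weight by the priors:
  π_1·L_1 = 0.21 × 1.01763e-09 = 2.13702e-10
  π_2·L_2 = 0.48 × 0.296198 = 0.142175
  π_3·L_3 = 0.31 × 0.263608 = 0.0817184
Denominator: 2.13702e-10 + 0.142175 + 0.0817184 = 0.223893
P(Group 3 | 8.0) = 0.0817184 / 0.223893 ≈ 0.365

0.365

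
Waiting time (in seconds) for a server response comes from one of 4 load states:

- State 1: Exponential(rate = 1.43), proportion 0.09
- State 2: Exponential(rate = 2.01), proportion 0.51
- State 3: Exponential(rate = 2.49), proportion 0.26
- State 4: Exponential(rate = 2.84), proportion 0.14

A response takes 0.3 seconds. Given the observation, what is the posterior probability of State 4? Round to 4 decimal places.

0.1513

By Bayes' theorem, P(k | x) = π_k f_k(x) / Σ_j π_j f_j(x).
Exponential densities:
  f_1 = 0.931159
  f_2 = 1.09981
  f_3 = 1.17973
  f_4 = 1.21143
Unnormalised posteriors:
  π_1·f_1 = 0.09 × 0.931159 = 0.0838043
  π_2·f_2 = 0.51 × 1.09981 = 0.560902
  π_3·f_3 = 0.26 × 1.17973 = 0.306729
  π_4·f_4 = 0.14 × 1.21143 = 0.169601
Evidence: 0.0838043 + 0.560902 + 0.306729 + 0.169601 = 1.12104
P(State 4 | x) ≈ 0.1513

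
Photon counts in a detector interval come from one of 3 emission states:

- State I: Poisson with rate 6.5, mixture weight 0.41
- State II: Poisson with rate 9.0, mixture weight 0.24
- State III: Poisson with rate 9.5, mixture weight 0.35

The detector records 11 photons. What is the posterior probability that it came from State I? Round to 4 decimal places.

0.1823

Apply Bayes' rule: the posterior for each component is proportional to its prior times its likelihood at x.
Poisson probabilities:
  p_I = 0.0329592
  p_II = 0.0970201
  p_III = 0.106661
Prior × likelihood for each component:
  P(Z=I)·p_I = 0.41 × 0.0329592 = 0.0135133
  P(Z=II)·p_II = 0.24 × 0.0970201 = 0.0232848
  P(Z=III)·p_III = 0.35 × 0.106661 = 0.0373314
Evidence: 0.0135133 + 0.0232848 + 0.0373314 = 0.0741295
Responsibility of State I: 0.0135133 / 0.0741295 ≈ 0.1823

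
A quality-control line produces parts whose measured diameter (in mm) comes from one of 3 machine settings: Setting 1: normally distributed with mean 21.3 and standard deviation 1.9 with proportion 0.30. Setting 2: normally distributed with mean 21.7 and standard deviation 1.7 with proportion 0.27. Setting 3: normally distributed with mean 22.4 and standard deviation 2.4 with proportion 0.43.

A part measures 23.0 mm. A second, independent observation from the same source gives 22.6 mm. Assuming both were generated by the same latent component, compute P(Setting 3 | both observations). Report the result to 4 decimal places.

0.4078

By Bayes' theorem, P(k | x) = P(Z=k) f_k(x) / Σ_j P(Z=j) f_j(x).
Since both observations come from the same component, the likelihood for component k is f_k(x₁)·f_k(x₂).
  L_1 = [(1/(1.9·√(2π)))·exp(−(23.0−21.3)²/(2·1.9²)) = 0.209970·exp(-0.40028) = 0.140708] × [0.16615] = 0.0233786
  L_2 = [(1/(1.7·√(2π)))·exp(−(23.0−21.7)²/(2·1.7²)) = 0.234672·exp(-0.29239) = 0.175178] × [0.203986] = 0.0357338
  L_3 = [(1/(2.4·√(2π)))·exp(−(23.0−22.4)²/(2·2.4²)) = 0.166226·exp(-0.03125) = 0.161112] × [0.16565] = 0.0266881
Weight by the priors:
  P(Z=1)·L_1 = 0.30 × 0.0233786 = 0.00701358
  P(Z=2)·L_2 = 0.27 × 0.0357338 = 0.00964811
  P(Z=3)·L_3 = 0.43 × 0.0266881 = 0.0114759
Denominator: 0.00701358 + 0.00964811 + 0.0114759 = 0.0281376
P(Setting 3 | x) = 0.0114759 / 0.0281376 ≈ 0.4078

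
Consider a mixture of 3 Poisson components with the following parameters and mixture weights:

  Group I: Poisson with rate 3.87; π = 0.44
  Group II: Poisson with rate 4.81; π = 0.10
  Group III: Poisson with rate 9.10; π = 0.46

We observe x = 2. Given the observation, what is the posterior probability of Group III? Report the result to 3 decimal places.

0.026

P(component k | x) = w_k·f_k(x) / marginal(x), where marginal(x) = Σ_j w_j·f_j(x).
Evaluate each component's likelihood at the observed value:
  p_I = 0.156197
  p_II = 0.0942548
  p_III = 0.00462352
Weight by the priors:
  w_I·p_I = 0.44 × 0.156197 = 0.0687266
  w_II·p_II = 0.10 × 0.0942548 = 0.00942548
  w_III·p_III = 0.46 × 0.00462352 = 0.00212682
Evidence: 0.0687266 + 0.00942548 + 0.00212682 = 0.0802789
P(Group III | data) ≈ 0.026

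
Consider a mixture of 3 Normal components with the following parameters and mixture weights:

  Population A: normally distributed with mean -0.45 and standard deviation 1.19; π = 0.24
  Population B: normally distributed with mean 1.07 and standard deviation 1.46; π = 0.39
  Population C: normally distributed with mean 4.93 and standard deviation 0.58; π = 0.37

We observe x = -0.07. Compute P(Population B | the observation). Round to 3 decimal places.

0.507

The responsibility of component k is π_k f_k(x) divided by Σ_j π_j f_j(x).
Evaluate each component's likelihood at the observed value:
  p_A = 0.318582
  p_B = 0.20145
  p_C = 5.01077e-17
Prior × likelihood for each component:
  π_A·p_A = 0.24 × 0.318582 = 0.0764596
  π_B·p_B = 0.39 × 0.20145 = 0.0785653
  π_C·p_C = 0.37 × 5.01077e-17 = 1.85399e-17
Marginal: 0.0764596 + 0.0785653 + 1.85399e-17 = 0.155025
Responsibility of Population B: 0.0785653 / 0.155025 ≈ 0.507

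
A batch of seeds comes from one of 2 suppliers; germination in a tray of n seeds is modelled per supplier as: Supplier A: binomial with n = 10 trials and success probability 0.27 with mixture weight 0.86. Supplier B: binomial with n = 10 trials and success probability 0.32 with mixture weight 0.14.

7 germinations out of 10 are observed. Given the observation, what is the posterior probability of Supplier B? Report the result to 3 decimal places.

P(component k | x) = w_k·f_k(x) / marginal(x), where marginal(x) = Σ_j w_j·f_j(x).
Component likelihoods at x = 7 germinations out of 10:
  f_A = 0.00488311
  f_B = 0.0129646
Weight by the priors:
  w_A·f_A = 0.86 × 0.00488311 = 0.00419947
  w_B·f_B = 0.14 × 0.0129646 = 0.00181504
Marginal: 0.00419947 + 0.00181504 = 0.00601451
Responsibility of Supplier B: 0.00181504 / 0.00601451 ≈ 0.302

0.302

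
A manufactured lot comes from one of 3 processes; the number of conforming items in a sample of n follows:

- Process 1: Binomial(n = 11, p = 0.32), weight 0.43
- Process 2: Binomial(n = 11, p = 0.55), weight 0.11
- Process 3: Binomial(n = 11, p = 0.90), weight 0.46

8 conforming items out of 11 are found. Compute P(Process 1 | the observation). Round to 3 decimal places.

Posterior ∝ prior × likelihood, so P(k | x) ∝ π_k f_k(x); normalise over all components.
Component likelihoods at x = 8 conforming items out of 11:
  p_1 = C(11,8)·0.32^8·0.68^3 = 165·0.000109951·0.314432 = 0.00570441
  p_2 = C(11,8)·0.55^8·0.45^3 = 165·0.00837339·0.091125 = 0.125899
  p_3 = C(11,8)·0.90^8·0.10^3 = 165·0.430467·0.001 = 0.0710271
Unnormalised posteriors:
  π_1·p_1 = 0.43 × 0.00570441 = 0.0024529
  π_2·p_2 = 0.11 × 0.125899 = 0.0138489
  π_3·p_3 = 0.46 × 0.0710271 = 0.0326725
Normaliser: 0.0024529 + 0.0138489 + 0.0326725 = 0.0489743
P(Process 1 | data) ≈ 0.050

0.050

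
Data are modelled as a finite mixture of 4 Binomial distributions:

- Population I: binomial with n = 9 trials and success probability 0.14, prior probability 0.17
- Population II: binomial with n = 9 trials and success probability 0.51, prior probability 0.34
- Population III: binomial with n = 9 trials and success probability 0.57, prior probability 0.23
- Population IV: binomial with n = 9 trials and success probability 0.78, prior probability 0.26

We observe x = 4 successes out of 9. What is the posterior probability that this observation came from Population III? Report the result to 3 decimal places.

Apply Bayes' rule: the posterior for each component is proportional to its prior times its likelihood at x.
Binomial probabilities:
  f_I = C(9,4)·0.14^4·0.86^5 = 126·0.00038416·0.470427 = 0.0227706
  f_II = C(9,4)·0.51^4·0.49^5 = 126·0.067652·0.0282475 = 0.240786
  f_III = C(9,4)·0.57^4·0.43^5 = 126·0.10556·0.0147008 = 0.195529
  f_IV = C(9,4)·0.78^4·0.22^5 = 126·0.370151·0.000515363 = 0.024036
Multiply by the mixture weights:
  P(Z=I)·f_I = 0.17 × 0.0227706 = 0.00387101
  P(Z=II)·f_II = 0.34 × 0.240786 = 0.0818673
  P(Z=III)·f_III = 0.23 × 0.195529 = 0.0449718
  P(Z=IV)·f_IV = 0.26 × 0.024036 = 0.00624936
Marginal: 0.00387101 + 0.0818673 + 0.0449718 + 0.00624936 = 0.136959
Responsibility of Population III: 0.0449718 / 0.136959 ≈ 0.328

0.328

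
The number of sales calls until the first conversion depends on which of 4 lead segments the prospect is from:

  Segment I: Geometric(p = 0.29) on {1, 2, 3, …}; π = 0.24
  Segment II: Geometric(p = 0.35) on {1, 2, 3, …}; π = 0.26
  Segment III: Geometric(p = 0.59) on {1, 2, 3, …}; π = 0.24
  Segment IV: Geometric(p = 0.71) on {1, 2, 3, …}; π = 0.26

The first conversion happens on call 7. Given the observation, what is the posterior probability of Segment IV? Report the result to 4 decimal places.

By Bayes' theorem, P(k | x) = π_k f_k(x) / Σ_j π_j f_j(x).
Evaluate each component's likelihood at the observed value:
  p_I = 0.0371491
  p_II = 0.0263966
  p_III = 0.00280256
  p_IV = 0.000422325
Unnormalised posteriors:
  π_I·p_I = 0.24 × 0.0371491 = 0.00891578
  π_II·p_II = 0.26 × 0.0263966 = 0.00686312
  π_III·p_III = 0.24 × 0.00280256 = 0.000672615
  π_IV·p_IV = 0.26 × 0.000422325 = 0.000109804
Denominator: 0.00891578 + 0.00686312 + 0.000672615 + 0.000109804 = 0.0165613
So the posterior for Segment IV is 0.000109804 / 0.0165613 ≈ 0.0066.

0.0066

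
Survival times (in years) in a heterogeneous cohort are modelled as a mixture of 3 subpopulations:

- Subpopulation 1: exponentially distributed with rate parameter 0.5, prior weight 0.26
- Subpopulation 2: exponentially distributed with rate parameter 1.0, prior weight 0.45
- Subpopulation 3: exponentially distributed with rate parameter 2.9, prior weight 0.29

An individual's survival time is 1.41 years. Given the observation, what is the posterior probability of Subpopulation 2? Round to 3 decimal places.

0.584

By Bayes' theorem, P(k | x) = π_k f_k(x) / Σ_j π_j f_j(x).
Component likelihoods at x = 1.41 years:
  f_1 = 0.247054
  f_2 = 0.244143
  f_3 = 0.0485923
Prior × likelihood for each component:
  π_1·f_1 = 0.26 × 0.247054 = 0.0642341
  π_2·f_2 = 0.45 × 0.244143 = 0.109864
  π_3·f_3 = 0.29 × 0.0485923 = 0.0140918
Evidence: 0.0642341 + 0.109864 + 0.0140918 = 0.18819
Responsibility of Subpopulation 2: 0.109864 / 0.18819 ≈ 0.584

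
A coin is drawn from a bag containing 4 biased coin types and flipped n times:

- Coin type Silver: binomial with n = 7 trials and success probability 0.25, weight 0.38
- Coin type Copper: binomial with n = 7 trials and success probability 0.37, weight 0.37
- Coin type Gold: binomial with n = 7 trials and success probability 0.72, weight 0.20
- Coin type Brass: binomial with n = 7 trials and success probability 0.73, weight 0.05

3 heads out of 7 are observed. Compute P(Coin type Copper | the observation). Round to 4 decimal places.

0.5474

Posterior ∝ prior × likelihood, so P(k | x) ∝ P(Z=k) f_k(x); normalise over all components.
Binomial probabilities:
  f_Silver = C(7,3)·0.25^3·0.75^4 = 35·0.015625·0.316406 = 0.173035
  f_Copper = C(7,3)·0.37^3·0.63^4 = 35·0.050653·0.15753 = 0.279277
  f_Gold = C(7,3)·0.72^3·0.28^4 = 35·0.373248·0.00614656 = 0.0802967
  f_Brass = C(7,3)·0.73^3·0.27^4 = 35·0.389017·0.00531441 = 0.0723589
Prior × likelihood for each component:
  P(Z=Silver)·f_Silver = 0.38 × 0.173035 = 0.0657532
  P(Z=Copper)·f_Copper = 0.37 × 0.279277 = 0.103333
  P(Z=Gold)·f_Gold = 0.20 × 0.0802967 = 0.0160593
  P(Z=Brass)·f_Brass = 0.05 × 0.0723589 = 0.00361794
Marginal: 0.0657532 + 0.103333 + 0.0160593 + 0.00361794 = 0.188763
P(Coin type Copper | 3 heads out of 7) = 0.103333 / 0.188763 ≈ 0.5474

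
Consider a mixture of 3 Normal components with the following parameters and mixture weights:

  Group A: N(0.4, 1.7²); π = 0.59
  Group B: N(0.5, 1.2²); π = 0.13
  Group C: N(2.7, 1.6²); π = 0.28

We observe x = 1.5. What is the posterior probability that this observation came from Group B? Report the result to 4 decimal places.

By Bayes' theorem, P(k | x) = P(Z=k) f_k(x) / Σ_j P(Z=j) f_j(x).
Normal densities:
  p_A = (1/(1.7·√(2π)))·exp(−(1.5−0.4)²/(2·1.7²)) = 0.234672·exp(-0.20934) = 0.190346
  p_B = (1/(1.2·√(2π)))·exp(−(1.5−0.5)²/(2·1.2²)) = 0.332452·exp(-0.34722) = 0.234927
  p_C = (1/(1.6·√(2π)))·exp(−(1.5−2.7)²/(2·1.6²)) = 0.249339·exp(-0.28125) = 0.188211
Unnormalised posteriors:
  P(Z=A)·p_A = 0.59 × 0.190346 = 0.112304
  P(Z=B)·p_B = 0.13 × 0.234927 = 0.0305405
  P(Z=C)·p_C = 0.28 × 0.188211 = 0.0526991
Normaliser: 0.112304 + 0.0305405 + 0.0526991 = 0.195544
P(Group B | data) ≈ 0.1562

0.1562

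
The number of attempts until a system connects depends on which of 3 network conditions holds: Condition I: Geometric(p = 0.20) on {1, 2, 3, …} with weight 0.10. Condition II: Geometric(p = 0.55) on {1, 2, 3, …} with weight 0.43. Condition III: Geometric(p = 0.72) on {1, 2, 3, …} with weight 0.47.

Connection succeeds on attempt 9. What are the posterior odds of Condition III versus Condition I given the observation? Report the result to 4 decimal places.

The posterior odds equal the prior odds times the likelihood ratio: (π_i/π_j)·(f_i(x)/f_j(x)).
Evaluate each component's likelihood at the observed value:
  f_I = 0.20·(1−0.20)^8 = 0.20·0.167772 = 0.0335544
  f_II = 0.55·(1−0.55)^8 = 0.55·0.00168151 = 0.000924832
  f_III = 0.72·(1−0.72)^8 = 0.72·3.77802e-05 = 2.72017e-05
Posterior odds = (π_III·f_III) / (π_I·f_I) = (0.47·2.72017e-05) / (0.10·0.0335544) = 1.27848e-05 / 0.00335544 ≈ 0.0038

0.0038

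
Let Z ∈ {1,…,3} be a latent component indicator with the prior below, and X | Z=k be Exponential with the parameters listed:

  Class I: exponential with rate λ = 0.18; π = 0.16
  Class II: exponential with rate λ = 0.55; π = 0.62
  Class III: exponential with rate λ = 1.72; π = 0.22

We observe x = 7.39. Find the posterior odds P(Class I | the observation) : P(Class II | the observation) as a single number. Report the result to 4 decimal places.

1.3006

Posterior odds = (w_i f_i(x)) / (w_j f_j(x)); the normalising sum cancels.
Component likelihoods at x = 7.39:
  L_I = 0.0475964
  L_II = 0.00944437
  L_III = 5.19156e-06
Posterior odds = (w_I·L_I) / (w_II·L_II) = (0.16·0.0475964) / (0.62·0.00944437) = 0.00761542 / 0.00585551 ≈ 1.3006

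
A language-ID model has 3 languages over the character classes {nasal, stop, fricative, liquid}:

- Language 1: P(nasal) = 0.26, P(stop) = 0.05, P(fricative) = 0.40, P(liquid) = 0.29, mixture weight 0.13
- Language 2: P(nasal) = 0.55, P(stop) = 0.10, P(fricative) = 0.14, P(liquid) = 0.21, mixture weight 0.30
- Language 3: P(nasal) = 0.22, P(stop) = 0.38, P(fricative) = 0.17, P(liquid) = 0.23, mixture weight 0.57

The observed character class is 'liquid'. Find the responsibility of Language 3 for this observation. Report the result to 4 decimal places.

0.5656

By Bayes' theorem, P(k | x) = π_k f_k(x) / Σ_j π_j f_j(x).
Component likelihoods at x = 'liquid':
  L_1 = P(liquid | comp) = 0.29
  L_2 = P(liquid | comp) = 0.21
  L_3 = P(liquid | comp) = 0.23
Unnormalised posteriors:
  π_1·L_1 = 0.13 × 0.29 = 0.0377
  π_2·L_2 = 0.30 × 0.21 = 0.063
  π_3·L_3 = 0.57 × 0.23 = 0.1311
Evidence: 0.0377 + 0.063 + 0.1311 = 0.2318
P(Language 3 | data) = 0.1311 / 0.2318 ≈ 0.5656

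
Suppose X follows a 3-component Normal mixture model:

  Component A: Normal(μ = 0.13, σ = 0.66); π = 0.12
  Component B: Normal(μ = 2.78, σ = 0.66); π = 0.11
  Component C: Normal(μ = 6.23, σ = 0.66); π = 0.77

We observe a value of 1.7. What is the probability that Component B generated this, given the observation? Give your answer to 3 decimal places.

0.803

P(component k | x) = π_k·f_k(x) / marginal(x), where marginal(x) = Σ_j π_j·f_j(x).
Normal densities:
  p_A = (1/(0.66·√(2π)))·exp(−(1.7−0.13)²/(2·0.66²)) = 0.604458·exp(-2.82932) = 0.0356952
  p_B = (1/(0.66·√(2π)))·exp(−(1.7−2.78)²/(2·0.66²)) = 0.604458·exp(-1.33884) = 0.158458
  p_C = (1/(0.66·√(2π)))·exp(−(1.7−6.23)²/(2·0.66²)) = 0.604458·exp(-23.55475) = 3.56178e-11
Multiply by the mixture weights:
  π_A·p_A = 0.12 × 0.0356952 = 0.00428342
  π_B·p_B = 0.11 × 0.158458 = 0.0174304
  π_C·p_C = 0.77 × 3.56178e-11 = 2.74257e-11
Marginal: 0.00428342 + 0.0174304 + 2.74257e-11 = 0.0217138
Responsibility of Component B: 0.0174304 / 0.0217138 ≈ 0.803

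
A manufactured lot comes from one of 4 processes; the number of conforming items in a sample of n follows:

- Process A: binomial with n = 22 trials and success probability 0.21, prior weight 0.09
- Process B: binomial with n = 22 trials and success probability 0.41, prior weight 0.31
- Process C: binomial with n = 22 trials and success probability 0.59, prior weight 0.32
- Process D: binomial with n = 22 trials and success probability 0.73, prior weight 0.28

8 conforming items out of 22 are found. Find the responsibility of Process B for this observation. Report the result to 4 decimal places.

0.8335

By Bayes' theorem, P(k | x) = π_k f_k(x) / Σ_j π_j f_j(x).
Binomial probabilities:
  L_A = C(22,8)·0.21^8·0.79^14 = 319770·3.78229e-06·0.036879 = 0.0446037
  L_B = C(22,8)·0.41^8·0.59^14 = 319770·0.000798493·0.000619339 = 0.158138
  L_C = C(22,8)·0.59^8·0.41^14 = 319770·0.014683·3.79292e-06 = 0.0178085
  L_D = C(22,8)·0.73^8·0.27^14 = 319770·0.080646·1.09419e-08 = 0.000282172
Weight by the priors:
  π_A·L_A = 0.09 × 0.0446037 = 0.00401434
  π_B·L_B = 0.31 × 0.158138 = 0.0490228
  π_C·L_C = 0.32 × 0.0178085 = 0.00569873
  π_D·L_D = 0.28 × 0.000282172 = 7.9008e-05
Evidence: 0.00401434 + 0.0490228 + 0.00569873 + 7.9008e-05 = 0.0588149
So the posterior for Process B is 0.0490228 / 0.0588149 ≈ 0.8335.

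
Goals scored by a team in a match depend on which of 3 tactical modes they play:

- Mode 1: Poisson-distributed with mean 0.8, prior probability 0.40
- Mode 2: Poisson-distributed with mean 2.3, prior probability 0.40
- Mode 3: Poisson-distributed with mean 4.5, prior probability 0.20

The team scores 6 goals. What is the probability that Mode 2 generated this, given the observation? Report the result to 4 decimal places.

By Bayes' theorem, P(k | x) = π_k f_k(x) / Σ_j π_j f_j(x).
Component likelihoods at x = 6 goals:
  p_1 = e^(−0.8)·0.8^6/6! = 0.000163596
  p_2 = e^(−2.3)·2.3^6/6! = 0.0206138
  p_3 = e^(−4.5)·4.5^6/6! = 0.12812
Unnormalised posteriors:
  π_1·p_1 = 0.40 × 0.000163596 = 6.54383e-05
  π_2·p_2 = 0.40 × 0.0206138 = 0.0082455
  π_3·p_3 = 0.20 × 0.12812 = 0.025624
Marginal: 6.54383e-05 + 0.0082455 + 0.025624 = 0.033935
So the posterior for Mode 2 is 0.0082455 / 0.033935 ≈ 0.2430.

0.2430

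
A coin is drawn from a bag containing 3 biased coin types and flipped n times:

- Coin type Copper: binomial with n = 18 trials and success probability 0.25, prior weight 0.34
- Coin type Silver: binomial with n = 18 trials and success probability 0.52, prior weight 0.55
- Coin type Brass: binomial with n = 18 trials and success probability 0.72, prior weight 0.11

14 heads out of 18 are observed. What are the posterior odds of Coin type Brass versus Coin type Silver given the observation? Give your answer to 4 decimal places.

Only the two components matter; the odds are (π_i f_i(x)) / (π_j f_j(x)).
Evaluate each component's likelihood at the observed value:
  L_Copper = 3.60684e-06
  L_Silver = 0.0171685
  L_Brass = 0.189238
Posterior odds = (π_Brass·L_Brass) / (π_Silver·L_Silver) = (0.11·0.189238) / (0.55·0.0171685) = 0.0208162 / 0.00944269 ≈ 2.2045

2.2045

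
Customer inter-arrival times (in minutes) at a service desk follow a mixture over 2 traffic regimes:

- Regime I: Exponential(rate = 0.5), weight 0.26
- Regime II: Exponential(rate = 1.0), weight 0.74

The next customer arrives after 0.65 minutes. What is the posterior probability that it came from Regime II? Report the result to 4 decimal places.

By Bayes' theorem, P(k | x) = π_k f_k(x) / Σ_j π_j f_j(x).
Evaluate each component's likelihood at the observed value:
  L_I = 0.361264
  L_II = 0.522046
Unnormalised posteriors:
  π_I·L_I = 0.26 × 0.361264 = 0.0939286
  π_II·L_II = 0.74 × 0.522046 = 0.386314
Denominator: 0.0939286 + 0.386314 = 0.480242
P(Regime II | data) = 0.386314 / 0.480242 ≈ 0.8044

0.8044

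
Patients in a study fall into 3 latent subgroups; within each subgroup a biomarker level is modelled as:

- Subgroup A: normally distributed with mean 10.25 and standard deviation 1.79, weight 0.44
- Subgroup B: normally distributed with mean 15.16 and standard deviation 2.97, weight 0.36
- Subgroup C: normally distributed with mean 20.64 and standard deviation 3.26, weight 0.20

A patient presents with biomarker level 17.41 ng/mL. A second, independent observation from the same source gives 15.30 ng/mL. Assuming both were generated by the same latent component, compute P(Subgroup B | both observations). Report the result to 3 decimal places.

By Bayes' theorem, P(k | x) = P(Z=k) f_k(x) / Σ_j P(Z=j) f_j(x).
Since both observations come from the same component, the likelihood for component k is f_k(x₁)·f_k(x₂).
  L_A = [7.47655e-05] × [0.00416591] = 3.11466e-07
  L_B = [0.100816] × [0.134175] = 0.0135269
  L_C = [0.0749072] × [0.0319927] = 0.00239648
Multiply by the mixture weights:
  P(Z=A)·L_A = 0.44 × 3.11466e-07 = 1.37045e-07
  P(Z=B)·L_B = 0.36 × 0.0135269 = 0.0048697
  P(Z=C)·L_C = 0.20 × 0.00239648 = 0.000479296
Denominator: 1.37045e-07 + 0.0048697 + 0.000479296 = 0.00534913
P(Subgroup B | x) = 0.0048697 / 0.00534913 ≈ 0.910

0.910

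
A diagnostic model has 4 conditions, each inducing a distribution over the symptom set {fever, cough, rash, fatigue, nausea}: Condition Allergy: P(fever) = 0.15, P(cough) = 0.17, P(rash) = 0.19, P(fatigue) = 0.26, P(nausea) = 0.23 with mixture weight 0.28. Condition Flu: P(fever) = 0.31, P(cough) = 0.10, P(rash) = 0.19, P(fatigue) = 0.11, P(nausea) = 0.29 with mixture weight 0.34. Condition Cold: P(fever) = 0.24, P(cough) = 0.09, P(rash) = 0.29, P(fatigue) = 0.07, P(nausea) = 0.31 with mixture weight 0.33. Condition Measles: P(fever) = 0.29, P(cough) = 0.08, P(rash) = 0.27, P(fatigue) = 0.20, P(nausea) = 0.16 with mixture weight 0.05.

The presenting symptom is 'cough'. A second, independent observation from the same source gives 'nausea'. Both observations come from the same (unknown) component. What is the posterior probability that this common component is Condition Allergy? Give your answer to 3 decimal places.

0.357

Posterior ∝ prior × likelihood, so P(k | x) ∝ π_k f_k(x); normalise over all components.
Since both observations come from the same component, the likelihood for component k is f_k(x₁)·f_k(x₂).
  p_Allergy = [P(cough | comp) = 0.17] × [0.23] = 0.0391
  p_Flu = [P(cough | comp) = 0.10] × [0.29] = 0.029
  p_Cold = [P(cough | comp) = 0.09] × [0.31] = 0.0279
  p_Measles = [P(cough | comp) = 0.08] × [0.16] = 0.0128
Prior × likelihood for each component:
  π_Allergy·p_Allergy = 0.28 × 0.0391 = 0.010948
  π_Flu·p_Flu = 0.34 × 0.029 = 0.00986
  π_Cold·p_Cold = 0.33 × 0.0279 = 0.009207
  π_Measles·p_Measles = 0.05 × 0.0128 = 0.00064
Sum: 0.010948 + 0.00986 + 0.009207 + 0.00064 = 0.030655
So the posterior for Condition Allergy is 0.010948 / 0.030655 ≈ 0.357.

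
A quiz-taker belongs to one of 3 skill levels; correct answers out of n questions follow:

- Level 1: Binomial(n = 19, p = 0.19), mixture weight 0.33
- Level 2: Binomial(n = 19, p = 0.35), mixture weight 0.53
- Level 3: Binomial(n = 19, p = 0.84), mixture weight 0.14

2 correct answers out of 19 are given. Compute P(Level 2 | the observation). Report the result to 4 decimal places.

0.1145

By Bayes' theorem, P(k | x) = P(Z=k) f_k(x) / Σ_j P(Z=j) f_j(x).
Evaluate each component's likelihood at the observed value:
  p_1 = C(19,2)·0.19^2·0.81^17 = 171·0.0361·0.0278128 = 0.171691
  p_2 = C(19,2)·0.35^2·0.65^17 = 171·0.1225·0.000659974 = 0.0138248
  p_3 = C(19,2)·0.84^2·0.16^17 = 171·0.7056·2.95148e-14 = 3.56118e-12
Prior × likelihood for each component:
  P(Z=1)·p_1 = 0.33 × 0.171691 = 0.0566582
  P(Z=2)·p_2 = 0.53 × 0.0138248 = 0.00732715
  P(Z=3)·p_3 = 0.14 × 3.56118e-12 = 4.98566e-13
Normaliser: 0.0566582 + 0.00732715 + 4.98566e-13 = 0.0639853
Responsibility of Level 2: 0.00732715 / 0.0639853 ≈ 0.1145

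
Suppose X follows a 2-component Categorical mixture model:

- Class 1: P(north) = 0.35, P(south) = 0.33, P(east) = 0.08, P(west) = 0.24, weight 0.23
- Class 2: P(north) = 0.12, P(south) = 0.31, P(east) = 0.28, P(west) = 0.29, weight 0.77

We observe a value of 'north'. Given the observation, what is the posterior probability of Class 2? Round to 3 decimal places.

P(component k | x) = P(Z=k)·f_k(x) / marginal(x), where marginal(x) = Σ_j P(Z=j)·f_j(x).
Categorical probabilities:
  p_1 = P(north | comp) = 0.35
  p_2 = P(north | comp) = 0.12
Weight by the priors:
  P(Z=1)·p_1 = 0.23 × 0.35 = 0.0805
  P(Z=2)·p_2 = 0.77 × 0.12 = 0.0924
Marginal: 0.0805 + 0.0924 = 0.1729
Responsibility of Class 2: 0.0924 / 0.1729 ≈ 0.534

0.534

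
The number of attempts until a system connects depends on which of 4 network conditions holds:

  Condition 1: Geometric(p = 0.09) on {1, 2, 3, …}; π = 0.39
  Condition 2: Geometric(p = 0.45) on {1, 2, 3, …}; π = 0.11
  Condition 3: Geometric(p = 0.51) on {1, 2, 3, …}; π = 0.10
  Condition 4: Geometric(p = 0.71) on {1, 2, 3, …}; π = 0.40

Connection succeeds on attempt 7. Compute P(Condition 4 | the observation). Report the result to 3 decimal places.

Posterior ∝ prior × likelihood, so P(k | x) ∝ π_k f_k(x); normalise over all components.
Geometric probabilities:
  L_1 = 0.09·(1−0.09)^6 = 0.09·0.567869 = 0.0511082
  L_2 = 0.45·(1−0.45)^6 = 0.45·0.0276806 = 0.0124563
  L_3 = 0.51·(1−0.51)^6 = 0.51·0.0138413 = 0.00705906
  L_4 = 0.71·(1−0.71)^6 = 0.71·0.000594823 = 0.000422325
Prior × likelihood for each component:
  π_1·L_1 = 0.39 × 0.0511082 = 0.0199322
  π_2·L_2 = 0.11 × 0.0124563 = 0.00137019
  π_3·L_3 = 0.10 × 0.00705906 = 0.000705906
  π_4·L_4 = 0.40 × 0.000422325 = 0.00016893
Normaliser: 0.0199322 + 0.00137019 + 0.000705906 + 0.00016893 = 0.0221772
Responsibility of Condition 4: 0.00016893 / 0.0221772 ≈ 0.008

0.008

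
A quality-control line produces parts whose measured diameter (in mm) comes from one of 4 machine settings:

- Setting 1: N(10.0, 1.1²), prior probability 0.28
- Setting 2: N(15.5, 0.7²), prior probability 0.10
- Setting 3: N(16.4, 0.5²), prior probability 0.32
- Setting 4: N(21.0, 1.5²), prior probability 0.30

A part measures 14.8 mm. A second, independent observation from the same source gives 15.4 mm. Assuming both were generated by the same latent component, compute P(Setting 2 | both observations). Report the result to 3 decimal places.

0.992

Posterior ∝ prior × likelihood, so P(k | x) ∝ π_k f_k(x); normalise over all components.
Since both observations come from the same component, the likelihood for component k is f_k(x₁)·f_k(x₂).
  p_1 = [(1/(1.1·√(2π)))·exp(−(14.8−10.0)²/(2·1.1²)) = 0.362675·exp(-9.52066) = 2.65917e-05] × [2.12055e-06] = 5.63891e-11
  p_2 = [(1/(0.7·√(2π)))·exp(−(14.8−15.5)²/(2·0.7²)) = 0.569918·exp(-0.50000) = 0.345672] × [0.564132] = 0.195005
  p_3 = [(1/(0.5·√(2π)))·exp(−(14.8−16.4)²/(2·0.5²)) = 0.797885·exp(-5.12000) = 0.00476818] × [0.107982] = 0.000514877
  p_4 = [(1/(1.5·√(2π)))·exp(−(14.8−21.0)²/(2·1.5²)) = 0.265962·exp(-8.54222) = 5.18775e-05] × [0.000250189] = 1.29792e-08
Multiply by the mixture weights:
  π_1·p_1 = 0.28 × 5.63891e-11 = 1.57889e-11
  π_2·p_2 = 0.10 × 0.195005 = 0.0195005
  π_3·p_3 = 0.32 × 0.000514877 = 0.000164761
  π_4·p_4 = 0.30 × 1.29792e-08 = 3.89376e-09
Evidence: 1.57889e-11 + 0.0195005 + 0.000164761 + 3.89376e-09 = 0.0196652
So the posterior for Setting 2 is 0.0195005 / 0.0196652 ≈ 0.992.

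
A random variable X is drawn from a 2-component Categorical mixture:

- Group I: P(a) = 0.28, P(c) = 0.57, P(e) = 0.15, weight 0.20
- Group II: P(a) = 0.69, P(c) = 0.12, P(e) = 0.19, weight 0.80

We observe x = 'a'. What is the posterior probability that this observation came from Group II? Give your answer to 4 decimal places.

0.9079

Apply Bayes' rule: the posterior for each component is proportional to its prior times its likelihood at x.
Categorical probabilities:
  L_I = P(a | comp) = 0.28
  L_II = P(a | comp) = 0.69
Multiply by the mixture weights:
  w_I·L_I = 0.20 × 0.28 = 0.056
  w_II·L_II = 0.80 × 0.69 = 0.552
Sum: 0.056 + 0.552 = 0.608
P(Group II | the observation) = 0.552 / 0.608 ≈ 0.9079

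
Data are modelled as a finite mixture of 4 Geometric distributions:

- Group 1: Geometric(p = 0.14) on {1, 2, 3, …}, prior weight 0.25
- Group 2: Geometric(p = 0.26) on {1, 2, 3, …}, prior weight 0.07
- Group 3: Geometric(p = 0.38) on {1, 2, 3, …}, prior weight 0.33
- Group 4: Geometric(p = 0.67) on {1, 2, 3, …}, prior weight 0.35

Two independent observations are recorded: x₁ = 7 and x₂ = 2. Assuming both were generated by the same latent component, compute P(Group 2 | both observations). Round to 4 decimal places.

By Bayes' theorem, P(k | x) = w_k f_k(x) / Σ_j w_j f_j(x).
Since both observations come from the same component, the likelihood for component k is f_k(x₁)·f_k(x₂).
  p_1 = [0.0566394] × [0.1204] = 0.00681939
  p_2 = [0.0426937] × [0.1924] = 0.00821427
  p_3 = [0.0215841] × [0.2356] = 0.00508521
  p_4 = [0.000865284] × [0.2211] = 0.000191314
Weight by the priors:
  w_1·p_1 = 0.25 × 0.00681939 = 0.00170485
  w_2·p_2 = 0.07 × 0.00821427 = 0.000574999
  w_3·p_3 = 0.33 × 0.00508521 = 0.00167812
  w_4·p_4 = 0.35 × 0.000191314 = 6.696e-05
Marginal: 0.00170485 + 0.000574999 + 0.00167812 + 6.696e-05 = 0.00402492
P(Group 2 | x₁, x₂) ≈ 0.1429

0.1429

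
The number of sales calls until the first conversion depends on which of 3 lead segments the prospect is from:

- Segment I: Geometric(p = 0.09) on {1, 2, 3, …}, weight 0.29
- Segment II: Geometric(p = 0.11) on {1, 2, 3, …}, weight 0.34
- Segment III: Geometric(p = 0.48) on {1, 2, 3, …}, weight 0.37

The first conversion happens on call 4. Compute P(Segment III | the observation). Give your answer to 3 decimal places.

0.352

P(component k | x) = P(Z=k)·f_k(x) / marginal(x), where marginal(x) = Σ_j P(Z=j)·f_j(x).
Evaluate each component's likelihood at the observed value:
  L_I = 0.09·(1−0.09)^3 = 0.09·0.753571 = 0.0678214
  L_II = 0.11·(1−0.11)^3 = 0.11·0.704969 = 0.0775466
  L_III = 0.48·(1−0.48)^3 = 0.48·0.140608 = 0.0674918
Prior × likelihood for each component:
  P(Z=I)·L_I = 0.29 × 0.0678214 = 0.0196682
  P(Z=II)·L_II = 0.34 × 0.0775466 = 0.0263658
  P(Z=III)·L_III = 0.37 × 0.0674918 = 0.024972
Marginal: 0.0196682 + 0.0263658 + 0.024972 = 0.071006
Responsibility of Segment III: 0.024972 / 0.071006 ≈ 0.352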